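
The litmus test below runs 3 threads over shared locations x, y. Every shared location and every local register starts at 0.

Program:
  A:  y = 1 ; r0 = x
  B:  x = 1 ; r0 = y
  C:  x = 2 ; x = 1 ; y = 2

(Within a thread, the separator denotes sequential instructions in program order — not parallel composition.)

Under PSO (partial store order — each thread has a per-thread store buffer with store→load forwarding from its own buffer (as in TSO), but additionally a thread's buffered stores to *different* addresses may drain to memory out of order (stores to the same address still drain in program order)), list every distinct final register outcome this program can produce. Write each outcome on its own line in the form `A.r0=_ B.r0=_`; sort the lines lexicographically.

outcome vector order: (A.r0,B.r0)
|PSO outcomes| = 9

A.r0=0 B.r0=0
A.r0=0 B.r0=1
A.r0=0 B.r0=2
A.r0=1 B.r0=0
A.r0=1 B.r0=1
A.r0=1 B.r0=2
A.r0=2 B.r0=0
A.r0=2 B.r0=1
A.r0=2 B.r0=2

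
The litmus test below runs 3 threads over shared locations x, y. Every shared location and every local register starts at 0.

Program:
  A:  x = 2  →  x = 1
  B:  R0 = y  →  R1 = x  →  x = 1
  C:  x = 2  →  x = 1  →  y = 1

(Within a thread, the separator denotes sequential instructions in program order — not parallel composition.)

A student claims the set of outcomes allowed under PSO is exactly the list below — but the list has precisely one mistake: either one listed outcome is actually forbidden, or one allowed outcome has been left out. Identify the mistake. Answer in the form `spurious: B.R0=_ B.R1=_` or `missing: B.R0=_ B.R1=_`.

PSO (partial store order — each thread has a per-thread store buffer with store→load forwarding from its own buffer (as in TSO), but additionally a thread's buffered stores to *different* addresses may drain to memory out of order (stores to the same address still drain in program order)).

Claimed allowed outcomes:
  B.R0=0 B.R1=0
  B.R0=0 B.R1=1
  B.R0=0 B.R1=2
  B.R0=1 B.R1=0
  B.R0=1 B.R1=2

missing: B.R0=1 B.R1=1

outcome vector order: (B.R0,B.R1)
PSO: 6 outcomes — {(0,0); (0,1); (0,2); (1,0); (1,1); (1,2)}
PSO∖claimed = {(1,1)}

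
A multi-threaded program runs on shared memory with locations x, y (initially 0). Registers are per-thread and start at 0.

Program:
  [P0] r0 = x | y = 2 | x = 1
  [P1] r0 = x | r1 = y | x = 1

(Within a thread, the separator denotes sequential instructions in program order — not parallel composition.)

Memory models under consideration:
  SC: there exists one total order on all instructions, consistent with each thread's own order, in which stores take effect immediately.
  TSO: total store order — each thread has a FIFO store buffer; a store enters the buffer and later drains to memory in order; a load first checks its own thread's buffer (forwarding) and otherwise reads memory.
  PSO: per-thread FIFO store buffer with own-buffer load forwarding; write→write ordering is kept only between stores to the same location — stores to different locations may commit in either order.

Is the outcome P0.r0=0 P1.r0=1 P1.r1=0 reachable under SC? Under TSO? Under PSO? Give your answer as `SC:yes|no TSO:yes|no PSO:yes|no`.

outcome vector order: (P0.r0,P1.r0,P1.r1)
SC: 4 outcomes — {0/0/0, 0/0/2, 0/1/2, 1/0/0}
TSO: 4 outcomes — {0/0/0, 0/0/2, 0/1/2, 1/0/0}
PSO: 5 outcomes — {0/0/0, 0/0/2, 0/1/0, 0/1/2, 1/0/0}
target 0/1/0 ∈ {PSO}

SC:no TSO:no PSO:yes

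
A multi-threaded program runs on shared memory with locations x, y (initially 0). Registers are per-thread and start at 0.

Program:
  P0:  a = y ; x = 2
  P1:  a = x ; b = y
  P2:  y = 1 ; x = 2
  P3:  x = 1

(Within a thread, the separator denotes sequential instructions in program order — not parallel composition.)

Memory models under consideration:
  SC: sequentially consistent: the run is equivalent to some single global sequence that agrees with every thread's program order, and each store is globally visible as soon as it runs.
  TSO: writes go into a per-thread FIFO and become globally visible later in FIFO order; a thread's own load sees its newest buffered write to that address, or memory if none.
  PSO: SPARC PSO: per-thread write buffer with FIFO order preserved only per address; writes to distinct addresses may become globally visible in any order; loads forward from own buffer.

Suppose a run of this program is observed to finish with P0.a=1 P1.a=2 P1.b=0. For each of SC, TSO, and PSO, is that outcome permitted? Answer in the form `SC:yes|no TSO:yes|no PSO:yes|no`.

SC:no TSO:no PSO:yes

outcome vector order: (P0.a,P1.a,P1.b)
[SC] allowed = {(0,0,0) (0,0,1) (0,1,0) (0,1,1) (0,2,0) (0,2,1) (1,0,0) (1,0,1) (1,1,0) (1,1,1) (1,2,1)}
[TSO] allowed = {(0,0,0) (0,0,1) (0,1,0) (0,1,1) (0,2,0) (0,2,1) (1,0,0) (1,0,1) (1,1,0) (1,1,1) (1,2,1)}
[PSO] allowed = {(0,0,0) (0,0,1) (0,1,0) (0,1,1) (0,2,0) (0,2,1) (1,0,0) (1,0,1) (1,1,0) (1,1,1) (1,2,0) (1,2,1)}
target (1,2,0) ∈ {PSO}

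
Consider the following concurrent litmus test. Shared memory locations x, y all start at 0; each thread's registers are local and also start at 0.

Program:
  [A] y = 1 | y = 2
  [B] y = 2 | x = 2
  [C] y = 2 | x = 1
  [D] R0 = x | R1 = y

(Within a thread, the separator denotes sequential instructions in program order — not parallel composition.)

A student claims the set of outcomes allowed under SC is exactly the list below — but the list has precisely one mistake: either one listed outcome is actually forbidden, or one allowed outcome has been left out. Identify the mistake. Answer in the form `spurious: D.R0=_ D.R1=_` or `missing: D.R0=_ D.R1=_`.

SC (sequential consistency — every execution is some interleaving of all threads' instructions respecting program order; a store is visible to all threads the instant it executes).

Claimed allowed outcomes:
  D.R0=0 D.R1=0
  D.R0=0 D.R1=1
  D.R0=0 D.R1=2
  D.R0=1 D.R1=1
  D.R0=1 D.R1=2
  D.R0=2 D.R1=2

missing: D.R0=2 D.R1=1

outcome vector order: (D.R0,D.R1)
under SC → 00; 01; 02; 11; 12; 21; 22
SC∖claimed = {21}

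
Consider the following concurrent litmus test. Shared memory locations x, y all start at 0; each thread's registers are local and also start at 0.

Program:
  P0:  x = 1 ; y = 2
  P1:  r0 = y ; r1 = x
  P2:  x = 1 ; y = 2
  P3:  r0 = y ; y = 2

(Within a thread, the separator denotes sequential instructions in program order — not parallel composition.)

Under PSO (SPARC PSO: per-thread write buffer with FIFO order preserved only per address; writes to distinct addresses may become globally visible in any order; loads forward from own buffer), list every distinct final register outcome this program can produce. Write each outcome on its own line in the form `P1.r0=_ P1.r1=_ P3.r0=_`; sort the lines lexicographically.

P1.r0=0 P1.r1=0 P3.r0=0
P1.r0=0 P1.r1=0 P3.r0=2
P1.r0=0 P1.r1=1 P3.r0=0
P1.r0=0 P1.r1=1 P3.r0=2
P1.r0=2 P1.r1=0 P3.r0=0
P1.r0=2 P1.r1=0 P3.r0=2
P1.r0=2 P1.r1=1 P3.r0=0
P1.r0=2 P1.r1=1 P3.r0=2

outcome vector order: (P1.r0,P1.r1,P3.r0)
|PSO outcomes| = 8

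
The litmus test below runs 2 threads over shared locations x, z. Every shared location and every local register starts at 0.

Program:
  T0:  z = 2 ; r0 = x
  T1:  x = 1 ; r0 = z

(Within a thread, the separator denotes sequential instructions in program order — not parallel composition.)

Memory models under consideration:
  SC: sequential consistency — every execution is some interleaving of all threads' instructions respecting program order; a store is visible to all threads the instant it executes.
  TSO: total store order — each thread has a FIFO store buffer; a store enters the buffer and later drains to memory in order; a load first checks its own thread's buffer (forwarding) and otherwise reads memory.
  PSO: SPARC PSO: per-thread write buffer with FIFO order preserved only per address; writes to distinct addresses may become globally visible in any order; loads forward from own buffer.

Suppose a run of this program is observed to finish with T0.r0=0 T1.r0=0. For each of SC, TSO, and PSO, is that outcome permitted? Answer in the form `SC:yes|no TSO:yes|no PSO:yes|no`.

outcome vector order: (T0.r0,T1.r0)
under SC → <0 2> <1 0> <1 2>
under TSO → <0 0> <0 2> <1 0> <1 2>
under PSO → <0 0> <0 2> <1 0> <1 2>
target <0 0> ∈ {TSO,PSO}

SC:no TSO:yes PSO:yes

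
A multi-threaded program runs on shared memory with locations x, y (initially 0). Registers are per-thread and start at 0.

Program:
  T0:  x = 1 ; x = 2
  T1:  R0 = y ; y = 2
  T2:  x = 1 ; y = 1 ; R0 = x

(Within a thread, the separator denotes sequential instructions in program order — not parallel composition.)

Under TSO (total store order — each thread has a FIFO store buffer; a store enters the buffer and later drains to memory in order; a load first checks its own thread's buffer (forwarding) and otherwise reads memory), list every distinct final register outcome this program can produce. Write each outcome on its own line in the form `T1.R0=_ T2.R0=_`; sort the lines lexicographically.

outcome vector order: (T1.R0,T2.R0)
|TSO outcomes| = 4

T1.R0=0 T2.R0=1
T1.R0=0 T2.R0=2
T1.R0=1 T2.R0=1
T1.R0=1 T2.R0=2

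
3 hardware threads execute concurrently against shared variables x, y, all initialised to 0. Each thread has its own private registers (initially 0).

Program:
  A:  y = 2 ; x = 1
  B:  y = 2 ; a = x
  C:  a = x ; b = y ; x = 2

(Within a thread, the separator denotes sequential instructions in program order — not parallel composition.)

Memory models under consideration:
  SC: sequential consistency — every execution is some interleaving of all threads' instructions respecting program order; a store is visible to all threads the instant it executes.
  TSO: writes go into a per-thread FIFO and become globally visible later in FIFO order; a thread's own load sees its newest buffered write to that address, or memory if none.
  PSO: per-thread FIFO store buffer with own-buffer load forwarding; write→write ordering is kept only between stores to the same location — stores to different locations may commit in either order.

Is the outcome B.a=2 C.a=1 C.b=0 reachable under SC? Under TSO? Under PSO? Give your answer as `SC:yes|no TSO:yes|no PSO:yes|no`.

outcome vector order: (B.a,C.a,C.b)
[SC] allowed = {0/0/0; 0/0/2; 0/1/2; 1/0/0; 1/0/2; 1/1/2; 2/0/0; 2/0/2; 2/1/2}
[TSO] allowed = {0/0/0; 0/0/2; 0/1/2; 1/0/0; 1/0/2; 1/1/2; 2/0/0; 2/0/2; 2/1/2}
[PSO] allowed = {0/0/0; 0/0/2; 0/1/0; 0/1/2; 1/0/0; 1/0/2; 1/1/0; 1/1/2; 2/0/0; 2/0/2; 2/1/0; 2/1/2}
target 2/1/0 ∈ {PSO}

SC:no TSO:no PSO:yes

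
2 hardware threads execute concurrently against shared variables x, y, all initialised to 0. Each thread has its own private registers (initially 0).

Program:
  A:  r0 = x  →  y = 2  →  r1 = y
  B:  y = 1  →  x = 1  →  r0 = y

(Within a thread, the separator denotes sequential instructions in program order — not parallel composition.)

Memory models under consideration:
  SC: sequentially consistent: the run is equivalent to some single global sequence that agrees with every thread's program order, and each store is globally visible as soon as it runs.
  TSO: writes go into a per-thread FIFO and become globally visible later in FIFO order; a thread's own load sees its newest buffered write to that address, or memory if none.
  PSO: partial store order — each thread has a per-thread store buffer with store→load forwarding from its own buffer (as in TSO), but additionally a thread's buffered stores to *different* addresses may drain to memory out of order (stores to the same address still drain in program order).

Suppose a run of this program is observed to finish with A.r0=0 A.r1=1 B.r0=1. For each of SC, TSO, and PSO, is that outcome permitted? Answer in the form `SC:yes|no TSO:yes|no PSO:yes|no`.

SC:yes TSO:yes PSO:yes

outcome vector order: (A.r0,A.r1,B.r0)
under SC → <0 1 1>; <0 2 1>; <0 2 2>; <1 2 1>; <1 2 2>
under TSO → <0 1 1>; <0 2 1>; <0 2 2>; <1 2 1>; <1 2 2>
under PSO → <0 1 1>; <0 2 1>; <0 2 2>; <1 1 1>; <1 2 1>; <1 2 2>
target <0 1 1> ∈ {SC,TSO,PSO}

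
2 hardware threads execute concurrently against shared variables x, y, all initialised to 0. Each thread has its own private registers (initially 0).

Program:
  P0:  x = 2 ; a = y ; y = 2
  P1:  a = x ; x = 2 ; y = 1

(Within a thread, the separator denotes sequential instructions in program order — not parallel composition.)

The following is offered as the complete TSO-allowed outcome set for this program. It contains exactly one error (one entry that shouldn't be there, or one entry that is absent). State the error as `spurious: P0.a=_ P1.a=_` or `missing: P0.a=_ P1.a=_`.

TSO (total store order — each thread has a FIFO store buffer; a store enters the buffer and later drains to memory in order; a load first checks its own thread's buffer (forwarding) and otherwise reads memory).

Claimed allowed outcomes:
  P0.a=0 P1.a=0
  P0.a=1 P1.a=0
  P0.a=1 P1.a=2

missing: P0.a=0 P1.a=2

outcome vector order: (P0.a,P1.a)
TSO: 4 outcomes — {(0,0), (0,2), (1,0), (1,2)}
TSO∖claimed = {(0,2)}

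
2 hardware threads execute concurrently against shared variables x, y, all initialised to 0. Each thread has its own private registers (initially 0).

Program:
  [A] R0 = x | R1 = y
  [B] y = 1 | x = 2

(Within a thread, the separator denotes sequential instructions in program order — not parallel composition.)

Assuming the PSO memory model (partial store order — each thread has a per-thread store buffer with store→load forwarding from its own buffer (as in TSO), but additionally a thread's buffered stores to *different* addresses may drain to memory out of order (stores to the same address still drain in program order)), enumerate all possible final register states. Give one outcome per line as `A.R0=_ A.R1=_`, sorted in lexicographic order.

A.R0=0 A.R1=0
A.R0=0 A.R1=1
A.R0=2 A.R1=0
A.R0=2 A.R1=1

outcome vector order: (A.R0,A.R1)
|PSO outcomes| = 4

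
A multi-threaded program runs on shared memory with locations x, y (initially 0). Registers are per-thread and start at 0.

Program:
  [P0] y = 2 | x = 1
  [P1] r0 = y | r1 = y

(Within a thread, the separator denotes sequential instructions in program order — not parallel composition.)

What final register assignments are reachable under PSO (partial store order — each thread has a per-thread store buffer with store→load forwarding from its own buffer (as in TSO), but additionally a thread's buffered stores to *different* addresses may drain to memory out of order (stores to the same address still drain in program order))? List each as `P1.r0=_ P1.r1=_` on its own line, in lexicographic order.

outcome vector order: (P1.r0,P1.r1)
|PSO outcomes| = 3

P1.r0=0 P1.r1=0
P1.r0=0 P1.r1=2
P1.r0=2 P1.r1=2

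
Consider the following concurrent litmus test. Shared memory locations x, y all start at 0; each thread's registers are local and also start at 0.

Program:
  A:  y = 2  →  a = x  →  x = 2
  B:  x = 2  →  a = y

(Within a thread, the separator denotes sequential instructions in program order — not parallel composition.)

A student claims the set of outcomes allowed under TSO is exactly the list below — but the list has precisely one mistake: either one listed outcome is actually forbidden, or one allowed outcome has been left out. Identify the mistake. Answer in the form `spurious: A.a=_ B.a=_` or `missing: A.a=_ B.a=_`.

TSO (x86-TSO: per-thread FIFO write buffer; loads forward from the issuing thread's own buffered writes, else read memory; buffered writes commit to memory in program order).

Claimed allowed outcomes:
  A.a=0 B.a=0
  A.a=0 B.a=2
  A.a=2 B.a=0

outcome vector order: (A.a,B.a)
TSO: 4 outcomes — {(0,0), (0,2), (2,0), (2,2)}
TSO∖claimed = {(2,2)}

missing: A.a=2 B.a=2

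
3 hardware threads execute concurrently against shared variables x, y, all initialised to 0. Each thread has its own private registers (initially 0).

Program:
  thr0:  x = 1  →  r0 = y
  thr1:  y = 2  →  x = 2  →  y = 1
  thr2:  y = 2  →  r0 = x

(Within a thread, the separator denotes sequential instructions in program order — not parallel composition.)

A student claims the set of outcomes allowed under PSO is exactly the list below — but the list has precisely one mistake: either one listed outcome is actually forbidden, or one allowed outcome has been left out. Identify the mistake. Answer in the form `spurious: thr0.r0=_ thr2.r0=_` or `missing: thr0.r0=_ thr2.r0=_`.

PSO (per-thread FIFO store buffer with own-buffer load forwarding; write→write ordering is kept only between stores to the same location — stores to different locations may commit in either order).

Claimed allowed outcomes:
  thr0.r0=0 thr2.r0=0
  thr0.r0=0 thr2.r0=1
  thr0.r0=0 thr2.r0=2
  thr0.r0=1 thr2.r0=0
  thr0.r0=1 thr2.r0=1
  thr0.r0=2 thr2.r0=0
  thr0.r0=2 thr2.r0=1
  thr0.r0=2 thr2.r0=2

outcome vector order: (thr0.r0,thr2.r0)
[PSO] allowed = {(0,0), (0,1), (0,2), (1,0), (1,1), (1,2), (2,0), (2,1), (2,2)}
PSO∖claimed = {(1,2)}

missing: thr0.r0=1 thr2.r0=2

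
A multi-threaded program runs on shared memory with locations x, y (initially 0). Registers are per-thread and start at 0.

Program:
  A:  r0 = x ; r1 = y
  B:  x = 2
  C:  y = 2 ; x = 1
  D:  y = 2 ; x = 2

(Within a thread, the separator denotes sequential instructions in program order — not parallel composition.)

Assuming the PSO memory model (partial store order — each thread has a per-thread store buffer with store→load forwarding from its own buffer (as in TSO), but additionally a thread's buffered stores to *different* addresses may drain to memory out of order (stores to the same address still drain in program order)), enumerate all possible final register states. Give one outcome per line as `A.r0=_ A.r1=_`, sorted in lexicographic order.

outcome vector order: (A.r0,A.r1)
|PSO outcomes| = 6

A.r0=0 A.r1=0
A.r0=0 A.r1=2
A.r0=1 A.r1=0
A.r0=1 A.r1=2
A.r0=2 A.r1=0
A.r0=2 A.r1=2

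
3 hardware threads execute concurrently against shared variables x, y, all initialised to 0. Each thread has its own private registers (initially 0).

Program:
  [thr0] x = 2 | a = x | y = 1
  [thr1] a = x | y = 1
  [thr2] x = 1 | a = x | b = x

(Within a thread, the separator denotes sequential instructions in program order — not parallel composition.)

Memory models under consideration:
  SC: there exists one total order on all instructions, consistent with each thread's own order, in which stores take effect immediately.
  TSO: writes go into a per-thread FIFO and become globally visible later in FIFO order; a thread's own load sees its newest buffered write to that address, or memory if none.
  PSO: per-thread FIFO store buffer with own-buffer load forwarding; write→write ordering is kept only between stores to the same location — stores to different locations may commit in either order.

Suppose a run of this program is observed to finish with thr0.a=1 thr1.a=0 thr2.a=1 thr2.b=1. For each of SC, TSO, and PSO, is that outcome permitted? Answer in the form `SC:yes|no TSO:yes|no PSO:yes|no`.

SC:yes TSO:yes PSO:yes

outcome vector order: (thr0.a,thr1.a,thr2.a,thr2.b)
[SC] allowed = {1/0/1/1, 1/1/1/1, 1/2/1/1, 2/0/1/1, 2/0/1/2, 2/0/2/2, 2/1/1/1, 2/1/1/2, 2/1/2/2, 2/2/1/1, 2/2/1/2, 2/2/2/2}
[TSO] allowed = {1/0/1/1, 1/1/1/1, 1/2/1/1, 2/0/1/1, 2/0/1/2, 2/0/2/2, 2/1/1/1, 2/1/1/2, 2/1/2/2, 2/2/1/1, 2/2/1/2, 2/2/2/2}
[PSO] allowed = {1/0/1/1, 1/1/1/1, 1/2/1/1, 2/0/1/1, 2/0/1/2, 2/0/2/2, 2/1/1/1, 2/1/1/2, 2/1/2/2, 2/2/1/1, 2/2/1/2, 2/2/2/2}
target 1/0/1/1 ∈ {SC,TSO,PSO}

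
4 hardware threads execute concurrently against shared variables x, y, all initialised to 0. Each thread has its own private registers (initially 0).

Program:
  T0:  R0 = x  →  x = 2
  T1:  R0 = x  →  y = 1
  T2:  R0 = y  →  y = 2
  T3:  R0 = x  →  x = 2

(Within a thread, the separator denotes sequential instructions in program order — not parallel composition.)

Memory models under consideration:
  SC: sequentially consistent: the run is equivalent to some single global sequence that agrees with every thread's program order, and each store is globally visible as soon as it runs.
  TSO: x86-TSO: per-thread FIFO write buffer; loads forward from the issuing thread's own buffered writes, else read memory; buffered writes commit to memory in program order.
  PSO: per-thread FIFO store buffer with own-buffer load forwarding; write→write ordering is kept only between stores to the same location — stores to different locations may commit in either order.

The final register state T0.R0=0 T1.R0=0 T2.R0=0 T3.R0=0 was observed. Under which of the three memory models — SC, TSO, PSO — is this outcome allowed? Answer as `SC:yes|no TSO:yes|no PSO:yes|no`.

outcome vector order: (T0.R0,T1.R0,T2.R0,T3.R0)
SC (12): 0000 0002 0010 0012 0200 0202 0210 0212 2000 2010 2200 2210
TSO (12): 0000 0002 0010 0012 0200 0202 0210 0212 2000 2010 2200 2210
PSO (12): 0000 0002 0010 0012 0200 0202 0210 0212 2000 2010 2200 2210
target 0000 ∈ {SC,TSO,PSO}

SC:yes TSO:yes PSO:yes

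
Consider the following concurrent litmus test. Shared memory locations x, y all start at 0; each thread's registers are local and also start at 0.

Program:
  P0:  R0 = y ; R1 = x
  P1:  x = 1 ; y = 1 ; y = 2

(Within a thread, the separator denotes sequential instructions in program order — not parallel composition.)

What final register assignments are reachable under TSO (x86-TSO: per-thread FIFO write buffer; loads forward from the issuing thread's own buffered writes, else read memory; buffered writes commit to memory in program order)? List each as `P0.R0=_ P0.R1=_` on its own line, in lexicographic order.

outcome vector order: (P0.R0,P0.R1)
|TSO outcomes| = 4

P0.R0=0 P0.R1=0
P0.R0=0 P0.R1=1
P0.R0=1 P0.R1=1
P0.R0=2 P0.R1=1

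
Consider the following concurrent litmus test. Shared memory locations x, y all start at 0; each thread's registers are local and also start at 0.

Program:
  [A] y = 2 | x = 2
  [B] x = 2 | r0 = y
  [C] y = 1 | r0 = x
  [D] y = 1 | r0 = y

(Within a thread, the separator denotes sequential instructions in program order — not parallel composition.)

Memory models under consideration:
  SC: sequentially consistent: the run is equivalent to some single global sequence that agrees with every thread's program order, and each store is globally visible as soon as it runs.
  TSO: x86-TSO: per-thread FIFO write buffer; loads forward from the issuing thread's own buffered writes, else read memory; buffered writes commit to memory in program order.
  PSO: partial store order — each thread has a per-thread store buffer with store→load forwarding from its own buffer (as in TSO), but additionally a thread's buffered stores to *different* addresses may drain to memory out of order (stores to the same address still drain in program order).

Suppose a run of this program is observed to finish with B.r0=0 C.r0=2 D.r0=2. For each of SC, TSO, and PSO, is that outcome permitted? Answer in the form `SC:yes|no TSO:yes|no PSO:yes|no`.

SC:yes TSO:yes PSO:yes

outcome vector order: (B.r0,C.r0,D.r0)
SC (10): (0,2,1) (0,2,2) (1,0,1) (1,0,2) (1,2,1) (1,2,2) (2,0,1) (2,0,2) (2,2,1) (2,2,2)
TSO (12): (0,0,1) (0,0,2) (0,2,1) (0,2,2) (1,0,1) (1,0,2) (1,2,1) (1,2,2) (2,0,1) (2,0,2) (2,2,1) (2,2,2)
PSO (12): (0,0,1) (0,0,2) (0,2,1) (0,2,2) (1,0,1) (1,0,2) (1,2,1) (1,2,2) (2,0,1) (2,0,2) (2,2,1) (2,2,2)
target (0,2,2) ∈ {SC,TSO,PSO}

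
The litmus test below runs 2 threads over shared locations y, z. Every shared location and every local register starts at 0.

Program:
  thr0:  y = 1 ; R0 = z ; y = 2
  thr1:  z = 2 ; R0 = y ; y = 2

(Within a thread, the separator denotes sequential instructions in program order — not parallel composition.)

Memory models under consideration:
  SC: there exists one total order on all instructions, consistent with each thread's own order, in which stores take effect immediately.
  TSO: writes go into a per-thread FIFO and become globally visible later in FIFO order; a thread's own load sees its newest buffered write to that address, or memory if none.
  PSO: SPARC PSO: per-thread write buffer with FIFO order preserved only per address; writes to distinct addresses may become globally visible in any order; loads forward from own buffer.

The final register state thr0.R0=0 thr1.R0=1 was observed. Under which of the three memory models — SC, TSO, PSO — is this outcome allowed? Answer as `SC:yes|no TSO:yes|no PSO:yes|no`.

outcome vector order: (thr0.R0,thr1.R0)
[SC] allowed = {<0 1> <0 2> <2 0> <2 1> <2 2>}
[TSO] allowed = {<0 0> <0 1> <0 2> <2 0> <2 1> <2 2>}
[PSO] allowed = {<0 0> <0 1> <0 2> <2 0> <2 1> <2 2>}
target <0 1> ∈ {SC,TSO,PSO}

SC:yes TSO:yes PSO:yes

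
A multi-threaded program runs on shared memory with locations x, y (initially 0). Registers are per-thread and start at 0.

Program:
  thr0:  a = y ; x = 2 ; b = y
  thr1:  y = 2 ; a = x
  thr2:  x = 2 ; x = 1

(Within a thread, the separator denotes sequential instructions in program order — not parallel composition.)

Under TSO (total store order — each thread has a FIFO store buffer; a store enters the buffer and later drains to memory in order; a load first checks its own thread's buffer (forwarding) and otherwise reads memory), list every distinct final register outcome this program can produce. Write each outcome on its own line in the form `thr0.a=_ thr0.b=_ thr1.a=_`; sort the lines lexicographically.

thr0.a=0 thr0.b=0 thr1.a=0
thr0.a=0 thr0.b=0 thr1.a=1
thr0.a=0 thr0.b=0 thr1.a=2
thr0.a=0 thr0.b=2 thr1.a=0
thr0.a=0 thr0.b=2 thr1.a=1
thr0.a=0 thr0.b=2 thr1.a=2
thr0.a=2 thr0.b=2 thr1.a=0
thr0.a=2 thr0.b=2 thr1.a=1
thr0.a=2 thr0.b=2 thr1.a=2

outcome vector order: (thr0.a,thr0.b,thr1.a)
|TSO outcomes| = 9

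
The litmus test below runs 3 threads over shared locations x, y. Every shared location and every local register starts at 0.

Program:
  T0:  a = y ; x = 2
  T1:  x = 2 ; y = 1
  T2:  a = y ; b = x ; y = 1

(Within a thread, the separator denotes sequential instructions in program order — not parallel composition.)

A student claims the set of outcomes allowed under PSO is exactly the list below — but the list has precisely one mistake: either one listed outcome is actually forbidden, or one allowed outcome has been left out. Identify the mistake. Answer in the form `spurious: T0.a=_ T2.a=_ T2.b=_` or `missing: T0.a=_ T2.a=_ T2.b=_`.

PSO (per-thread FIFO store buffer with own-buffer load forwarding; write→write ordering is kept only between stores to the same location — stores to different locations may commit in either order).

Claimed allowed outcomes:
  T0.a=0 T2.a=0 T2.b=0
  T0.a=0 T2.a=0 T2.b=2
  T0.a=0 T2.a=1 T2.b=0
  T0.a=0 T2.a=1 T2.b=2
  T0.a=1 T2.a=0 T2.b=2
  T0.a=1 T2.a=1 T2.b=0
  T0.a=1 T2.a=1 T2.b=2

outcome vector order: (T0.a,T2.a,T2.b)
under PSO → 0/0/0, 0/0/2, 0/1/0, 0/1/2, 1/0/0, 1/0/2, 1/1/0, 1/1/2
PSO∖claimed = {1/0/0}

missing: T0.a=1 T2.a=0 T2.b=0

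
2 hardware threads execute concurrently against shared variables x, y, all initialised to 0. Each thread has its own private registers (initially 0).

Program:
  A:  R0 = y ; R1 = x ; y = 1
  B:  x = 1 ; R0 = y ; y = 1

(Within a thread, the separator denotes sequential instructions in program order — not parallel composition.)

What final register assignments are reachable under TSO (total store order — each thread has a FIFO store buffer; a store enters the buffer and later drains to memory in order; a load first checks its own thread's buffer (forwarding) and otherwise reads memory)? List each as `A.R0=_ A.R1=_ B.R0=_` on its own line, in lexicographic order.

outcome vector order: (A.R0,A.R1,B.R0)
|TSO outcomes| = 5

A.R0=0 A.R1=0 B.R0=0
A.R0=0 A.R1=0 B.R0=1
A.R0=0 A.R1=1 B.R0=0
A.R0=0 A.R1=1 B.R0=1
A.R0=1 A.R1=1 B.R0=0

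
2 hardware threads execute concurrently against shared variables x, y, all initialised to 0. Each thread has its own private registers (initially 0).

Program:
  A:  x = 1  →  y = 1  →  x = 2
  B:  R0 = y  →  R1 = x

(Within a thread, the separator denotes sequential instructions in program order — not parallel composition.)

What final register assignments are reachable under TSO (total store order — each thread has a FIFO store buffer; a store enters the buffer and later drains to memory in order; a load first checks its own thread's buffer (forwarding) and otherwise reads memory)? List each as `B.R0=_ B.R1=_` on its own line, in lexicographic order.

outcome vector order: (B.R0,B.R1)
|TSO outcomes| = 5

B.R0=0 B.R1=0
B.R0=0 B.R1=1
B.R0=0 B.R1=2
B.R0=1 B.R1=1
B.R0=1 B.R1=2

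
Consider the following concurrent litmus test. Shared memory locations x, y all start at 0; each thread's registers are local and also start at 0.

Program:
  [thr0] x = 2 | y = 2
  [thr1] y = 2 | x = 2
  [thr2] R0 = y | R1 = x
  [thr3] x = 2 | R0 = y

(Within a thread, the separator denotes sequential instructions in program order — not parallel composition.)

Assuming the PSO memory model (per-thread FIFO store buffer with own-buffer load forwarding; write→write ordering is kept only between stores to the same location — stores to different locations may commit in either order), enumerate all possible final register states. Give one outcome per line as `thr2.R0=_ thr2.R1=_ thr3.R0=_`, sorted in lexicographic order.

thr2.R0=0 thr2.R1=0 thr3.R0=0
thr2.R0=0 thr2.R1=0 thr3.R0=2
thr2.R0=0 thr2.R1=2 thr3.R0=0
thr2.R0=0 thr2.R1=2 thr3.R0=2
thr2.R0=2 thr2.R1=0 thr3.R0=0
thr2.R0=2 thr2.R1=0 thr3.R0=2
thr2.R0=2 thr2.R1=2 thr3.R0=0
thr2.R0=2 thr2.R1=2 thr3.R0=2

outcome vector order: (thr2.R0,thr2.R1,thr3.R0)
|PSO outcomes| = 8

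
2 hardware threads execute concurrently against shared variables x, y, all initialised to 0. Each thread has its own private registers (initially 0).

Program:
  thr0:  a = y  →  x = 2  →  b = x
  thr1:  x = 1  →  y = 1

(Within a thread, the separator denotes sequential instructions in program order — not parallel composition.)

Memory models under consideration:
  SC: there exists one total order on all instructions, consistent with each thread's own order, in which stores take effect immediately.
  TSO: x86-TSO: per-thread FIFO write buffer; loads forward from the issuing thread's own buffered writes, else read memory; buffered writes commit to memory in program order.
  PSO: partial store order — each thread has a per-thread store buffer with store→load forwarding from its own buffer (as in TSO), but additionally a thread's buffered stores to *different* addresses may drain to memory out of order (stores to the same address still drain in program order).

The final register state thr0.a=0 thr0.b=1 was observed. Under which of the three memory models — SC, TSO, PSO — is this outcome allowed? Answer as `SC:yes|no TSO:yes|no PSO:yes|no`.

SC:yes TSO:yes PSO:yes

outcome vector order: (thr0.a,thr0.b)
SC: 3 outcomes — {(0,1); (0,2); (1,2)}
TSO: 3 outcomes — {(0,1); (0,2); (1,2)}
PSO: 4 outcomes — {(0,1); (0,2); (1,1); (1,2)}
target (0,1) ∈ {SC,TSO,PSO}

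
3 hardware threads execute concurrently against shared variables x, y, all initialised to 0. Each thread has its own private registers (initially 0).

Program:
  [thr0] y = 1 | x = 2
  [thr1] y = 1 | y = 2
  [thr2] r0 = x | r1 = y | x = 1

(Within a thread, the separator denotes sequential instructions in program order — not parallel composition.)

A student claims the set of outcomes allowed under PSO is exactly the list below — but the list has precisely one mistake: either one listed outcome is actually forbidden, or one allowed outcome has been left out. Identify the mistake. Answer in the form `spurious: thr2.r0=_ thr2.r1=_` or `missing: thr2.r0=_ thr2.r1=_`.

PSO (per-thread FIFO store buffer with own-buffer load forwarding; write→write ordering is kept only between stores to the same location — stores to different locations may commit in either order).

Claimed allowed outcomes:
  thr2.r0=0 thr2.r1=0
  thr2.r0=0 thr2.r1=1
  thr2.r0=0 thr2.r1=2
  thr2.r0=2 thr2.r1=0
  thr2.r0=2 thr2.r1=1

outcome vector order: (thr2.r0,thr2.r1)
[PSO] allowed = {00 01 02 20 21 22}
PSO∖claimed = {22}

missing: thr2.r0=2 thr2.r1=2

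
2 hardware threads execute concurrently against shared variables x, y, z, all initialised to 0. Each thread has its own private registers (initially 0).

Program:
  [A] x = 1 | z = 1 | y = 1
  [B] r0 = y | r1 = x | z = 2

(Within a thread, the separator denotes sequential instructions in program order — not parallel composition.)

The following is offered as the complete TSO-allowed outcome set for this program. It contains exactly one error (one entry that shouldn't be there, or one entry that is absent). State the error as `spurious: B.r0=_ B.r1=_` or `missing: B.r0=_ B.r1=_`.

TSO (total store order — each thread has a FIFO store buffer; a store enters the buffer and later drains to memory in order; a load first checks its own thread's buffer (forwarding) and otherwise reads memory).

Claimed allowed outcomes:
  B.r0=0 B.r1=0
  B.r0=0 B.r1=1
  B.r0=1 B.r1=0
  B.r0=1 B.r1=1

outcome vector order: (B.r0,B.r1)
TSO (3): <0 0>, <0 1>, <1 1>
claimed∖TSO = {<1 0>}

spurious: B.r0=1 B.r1=0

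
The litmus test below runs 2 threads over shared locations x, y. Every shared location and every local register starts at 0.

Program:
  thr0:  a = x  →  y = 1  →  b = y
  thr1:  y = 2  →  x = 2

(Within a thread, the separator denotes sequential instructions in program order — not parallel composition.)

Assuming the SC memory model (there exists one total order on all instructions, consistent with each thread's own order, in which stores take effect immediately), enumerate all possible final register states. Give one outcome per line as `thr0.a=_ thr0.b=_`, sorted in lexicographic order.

outcome vector order: (thr0.a,thr0.b)
|SC outcomes| = 3

thr0.a=0 thr0.b=1
thr0.a=0 thr0.b=2
thr0.a=2 thr0.b=1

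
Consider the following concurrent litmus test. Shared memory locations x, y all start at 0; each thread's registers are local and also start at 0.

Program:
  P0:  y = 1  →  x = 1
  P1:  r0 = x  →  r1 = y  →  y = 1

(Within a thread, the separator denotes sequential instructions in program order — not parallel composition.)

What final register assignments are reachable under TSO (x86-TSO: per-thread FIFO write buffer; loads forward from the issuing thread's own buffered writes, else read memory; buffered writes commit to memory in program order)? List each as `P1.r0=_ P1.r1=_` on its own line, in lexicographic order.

outcome vector order: (P1.r0,P1.r1)
|TSO outcomes| = 3

P1.r0=0 P1.r1=0
P1.r0=0 P1.r1=1
P1.r0=1 P1.r1=1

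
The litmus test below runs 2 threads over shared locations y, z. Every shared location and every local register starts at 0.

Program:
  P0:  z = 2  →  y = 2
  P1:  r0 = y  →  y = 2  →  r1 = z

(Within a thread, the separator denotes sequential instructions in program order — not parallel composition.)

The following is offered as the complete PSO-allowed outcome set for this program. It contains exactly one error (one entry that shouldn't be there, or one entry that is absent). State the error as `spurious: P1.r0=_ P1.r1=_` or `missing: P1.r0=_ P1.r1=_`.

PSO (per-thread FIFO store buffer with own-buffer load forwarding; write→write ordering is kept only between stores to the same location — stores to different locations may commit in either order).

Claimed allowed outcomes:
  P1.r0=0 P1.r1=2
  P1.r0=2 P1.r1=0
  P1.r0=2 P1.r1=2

outcome vector order: (P1.r0,P1.r1)
[PSO] allowed = {<0 0> <0 2> <2 0> <2 2>}
PSO∖claimed = {<0 0>}

missing: P1.r0=0 P1.r1=0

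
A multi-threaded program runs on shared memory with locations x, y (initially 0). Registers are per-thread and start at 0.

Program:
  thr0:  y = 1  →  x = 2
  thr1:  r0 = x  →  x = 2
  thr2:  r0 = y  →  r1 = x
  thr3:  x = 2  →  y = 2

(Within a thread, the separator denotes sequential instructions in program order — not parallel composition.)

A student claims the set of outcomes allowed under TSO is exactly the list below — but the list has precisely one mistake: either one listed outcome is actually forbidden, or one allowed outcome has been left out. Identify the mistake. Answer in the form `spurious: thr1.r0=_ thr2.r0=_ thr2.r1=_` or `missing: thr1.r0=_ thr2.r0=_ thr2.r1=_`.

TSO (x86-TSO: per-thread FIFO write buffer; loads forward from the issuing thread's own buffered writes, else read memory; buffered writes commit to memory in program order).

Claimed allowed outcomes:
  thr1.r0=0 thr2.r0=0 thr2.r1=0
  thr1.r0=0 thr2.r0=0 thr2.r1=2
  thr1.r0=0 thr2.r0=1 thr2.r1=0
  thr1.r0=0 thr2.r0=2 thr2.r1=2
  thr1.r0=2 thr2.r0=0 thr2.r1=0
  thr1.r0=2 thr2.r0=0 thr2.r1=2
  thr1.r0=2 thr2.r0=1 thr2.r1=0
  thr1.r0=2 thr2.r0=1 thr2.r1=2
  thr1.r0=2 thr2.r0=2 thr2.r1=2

missing: thr1.r0=0 thr2.r0=1 thr2.r1=2

outcome vector order: (thr1.r0,thr2.r0,thr2.r1)
[TSO] allowed = {000 002 010 012 022 200 202 210 212 222}
TSO∖claimed = {012}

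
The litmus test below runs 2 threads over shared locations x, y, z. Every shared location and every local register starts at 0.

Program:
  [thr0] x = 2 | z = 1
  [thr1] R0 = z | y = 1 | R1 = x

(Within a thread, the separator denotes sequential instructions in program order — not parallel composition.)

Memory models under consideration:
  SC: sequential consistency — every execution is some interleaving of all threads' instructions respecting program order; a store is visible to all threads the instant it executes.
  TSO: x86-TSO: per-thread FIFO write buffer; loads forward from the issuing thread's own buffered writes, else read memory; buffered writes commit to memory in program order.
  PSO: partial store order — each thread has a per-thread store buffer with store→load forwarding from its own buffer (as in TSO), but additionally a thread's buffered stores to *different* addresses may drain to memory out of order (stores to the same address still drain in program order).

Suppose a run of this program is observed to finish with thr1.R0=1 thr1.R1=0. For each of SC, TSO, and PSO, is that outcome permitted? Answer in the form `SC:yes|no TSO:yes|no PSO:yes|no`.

SC:no TSO:no PSO:yes

outcome vector order: (thr1.R0,thr1.R1)
[SC] allowed = {(0,0), (0,2), (1,2)}
[TSO] allowed = {(0,0), (0,2), (1,2)}
[PSO] allowed = {(0,0), (0,2), (1,0), (1,2)}
target (1,0) ∈ {PSO}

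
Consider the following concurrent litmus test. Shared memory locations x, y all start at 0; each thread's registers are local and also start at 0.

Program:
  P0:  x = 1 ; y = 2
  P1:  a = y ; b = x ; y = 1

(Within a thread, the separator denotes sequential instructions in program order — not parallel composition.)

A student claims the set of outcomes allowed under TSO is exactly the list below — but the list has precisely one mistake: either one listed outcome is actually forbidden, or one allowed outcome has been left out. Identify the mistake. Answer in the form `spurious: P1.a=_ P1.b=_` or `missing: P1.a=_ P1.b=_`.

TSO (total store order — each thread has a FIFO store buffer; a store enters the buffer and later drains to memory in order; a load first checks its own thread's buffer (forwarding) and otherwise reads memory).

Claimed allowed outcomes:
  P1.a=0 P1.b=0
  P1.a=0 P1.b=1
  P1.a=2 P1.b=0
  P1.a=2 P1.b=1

outcome vector order: (P1.a,P1.b)
under TSO → <0 0>, <0 1>, <2 1>
claimed∖TSO = {<2 0>}

spurious: P1.a=2 P1.b=0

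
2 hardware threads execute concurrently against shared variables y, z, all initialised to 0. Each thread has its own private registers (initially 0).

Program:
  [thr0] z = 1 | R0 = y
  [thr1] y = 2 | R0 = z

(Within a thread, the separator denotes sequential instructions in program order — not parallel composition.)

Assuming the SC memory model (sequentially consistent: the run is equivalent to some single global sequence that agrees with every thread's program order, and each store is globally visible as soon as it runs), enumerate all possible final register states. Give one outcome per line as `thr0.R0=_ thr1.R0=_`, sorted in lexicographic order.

outcome vector order: (thr0.R0,thr1.R0)
|SC outcomes| = 3

thr0.R0=0 thr1.R0=1
thr0.R0=2 thr1.R0=0
thr0.R0=2 thr1.R0=1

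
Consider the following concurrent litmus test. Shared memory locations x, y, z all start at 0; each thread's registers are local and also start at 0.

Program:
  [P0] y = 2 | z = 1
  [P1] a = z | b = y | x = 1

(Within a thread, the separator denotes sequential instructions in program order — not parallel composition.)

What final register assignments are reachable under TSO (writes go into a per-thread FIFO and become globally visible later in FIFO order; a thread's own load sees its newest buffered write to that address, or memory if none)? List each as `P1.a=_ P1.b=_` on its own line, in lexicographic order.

outcome vector order: (P1.a,P1.b)
|TSO outcomes| = 3

P1.a=0 P1.b=0
P1.a=0 P1.b=2
P1.a=1 P1.b=2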